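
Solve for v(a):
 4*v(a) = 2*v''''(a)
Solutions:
 v(a) = C1*exp(-2^(1/4)*a) + C2*exp(2^(1/4)*a) + C3*sin(2^(1/4)*a) + C4*cos(2^(1/4)*a)


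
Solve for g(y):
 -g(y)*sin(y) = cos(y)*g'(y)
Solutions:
 g(y) = C1*cos(y)


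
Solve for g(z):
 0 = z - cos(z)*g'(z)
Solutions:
 g(z) = C1 + Integral(z/cos(z), z)


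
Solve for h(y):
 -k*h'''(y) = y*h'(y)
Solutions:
 h(y) = C1 + Integral(C2*airyai(y*(-1/k)^(1/3)) + C3*airybi(y*(-1/k)^(1/3)), y)


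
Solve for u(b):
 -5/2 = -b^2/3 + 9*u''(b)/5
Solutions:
 u(b) = C1 + C2*b + 5*b^4/324 - 25*b^2/36


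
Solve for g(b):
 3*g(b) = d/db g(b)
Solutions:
 g(b) = C1*exp(3*b)


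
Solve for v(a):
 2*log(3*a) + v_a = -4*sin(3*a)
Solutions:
 v(a) = C1 - 2*a*log(a) - 2*a*log(3) + 2*a + 4*cos(3*a)/3


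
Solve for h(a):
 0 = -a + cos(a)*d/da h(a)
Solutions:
 h(a) = C1 + Integral(a/cos(a), a)


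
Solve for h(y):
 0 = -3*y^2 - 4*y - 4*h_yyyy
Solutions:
 h(y) = C1 + C2*y + C3*y^2 + C4*y^3 - y^6/480 - y^5/120


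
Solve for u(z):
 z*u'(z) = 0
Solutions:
 u(z) = C1


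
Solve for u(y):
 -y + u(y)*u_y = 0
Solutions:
 u(y) = -sqrt(C1 + y^2)
 u(y) = sqrt(C1 + y^2)


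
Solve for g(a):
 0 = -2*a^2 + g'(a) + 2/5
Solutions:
 g(a) = C1 + 2*a^3/3 - 2*a/5


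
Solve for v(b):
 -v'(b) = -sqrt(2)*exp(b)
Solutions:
 v(b) = C1 + sqrt(2)*exp(b)


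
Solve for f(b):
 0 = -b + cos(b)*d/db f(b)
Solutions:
 f(b) = C1 + Integral(b/cos(b), b)


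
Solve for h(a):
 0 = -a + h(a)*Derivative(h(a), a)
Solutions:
 h(a) = -sqrt(C1 + a^2)
 h(a) = sqrt(C1 + a^2)


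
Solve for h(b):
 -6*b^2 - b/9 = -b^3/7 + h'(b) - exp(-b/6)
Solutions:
 h(b) = C1 + b^4/28 - 2*b^3 - b^2/18 - 6*exp(-b/6)


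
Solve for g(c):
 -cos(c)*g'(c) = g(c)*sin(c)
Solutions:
 g(c) = C1*cos(c)


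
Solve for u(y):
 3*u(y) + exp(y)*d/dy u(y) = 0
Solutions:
 u(y) = C1*exp(3*exp(-y))


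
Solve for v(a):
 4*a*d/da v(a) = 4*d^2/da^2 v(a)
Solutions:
 v(a) = C1 + C2*erfi(sqrt(2)*a/2)


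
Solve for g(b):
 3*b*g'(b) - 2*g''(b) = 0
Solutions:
 g(b) = C1 + C2*erfi(sqrt(3)*b/2)


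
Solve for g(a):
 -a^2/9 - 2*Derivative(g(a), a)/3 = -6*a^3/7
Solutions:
 g(a) = C1 + 9*a^4/28 - a^3/18


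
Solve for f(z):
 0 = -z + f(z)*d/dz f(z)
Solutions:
 f(z) = -sqrt(C1 + z^2)
 f(z) = sqrt(C1 + z^2)


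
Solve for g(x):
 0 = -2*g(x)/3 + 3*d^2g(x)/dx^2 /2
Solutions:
 g(x) = C1*exp(-2*x/3) + C2*exp(2*x/3)


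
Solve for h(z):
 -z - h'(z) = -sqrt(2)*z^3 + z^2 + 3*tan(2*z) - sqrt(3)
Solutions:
 h(z) = C1 + sqrt(2)*z^4/4 - z^3/3 - z^2/2 + sqrt(3)*z + 3*log(cos(2*z))/2


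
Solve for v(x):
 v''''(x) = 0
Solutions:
 v(x) = C1 + C2*x + C3*x^2 + C4*x^3


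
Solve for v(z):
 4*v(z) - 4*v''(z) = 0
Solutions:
 v(z) = C1*exp(-z) + C2*exp(z)


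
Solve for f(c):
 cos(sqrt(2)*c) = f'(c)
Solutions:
 f(c) = C1 + sqrt(2)*sin(sqrt(2)*c)/2


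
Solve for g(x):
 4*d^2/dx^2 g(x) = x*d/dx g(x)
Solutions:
 g(x) = C1 + C2*erfi(sqrt(2)*x/4)


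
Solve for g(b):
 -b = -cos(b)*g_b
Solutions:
 g(b) = C1 + Integral(b/cos(b), b)


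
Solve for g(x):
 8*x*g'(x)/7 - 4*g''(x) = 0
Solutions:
 g(x) = C1 + C2*erfi(sqrt(7)*x/7)


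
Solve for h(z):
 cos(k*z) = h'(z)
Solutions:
 h(z) = C1 + sin(k*z)/k


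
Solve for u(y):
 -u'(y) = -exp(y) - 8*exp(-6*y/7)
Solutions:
 u(y) = C1 + exp(y) - 28*exp(-6*y/7)/3


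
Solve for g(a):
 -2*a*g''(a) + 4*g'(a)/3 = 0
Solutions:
 g(a) = C1 + C2*a^(5/3)


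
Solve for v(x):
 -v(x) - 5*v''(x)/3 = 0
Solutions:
 v(x) = C1*sin(sqrt(15)*x/5) + C2*cos(sqrt(15)*x/5)


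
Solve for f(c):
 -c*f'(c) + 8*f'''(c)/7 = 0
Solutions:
 f(c) = C1 + Integral(C2*airyai(7^(1/3)*c/2) + C3*airybi(7^(1/3)*c/2), c)


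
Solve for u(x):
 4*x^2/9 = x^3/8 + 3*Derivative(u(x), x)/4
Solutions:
 u(x) = C1 - x^4/24 + 16*x^3/81


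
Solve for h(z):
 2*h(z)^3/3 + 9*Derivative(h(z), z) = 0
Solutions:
 h(z) = -3*sqrt(6)*sqrt(-1/(C1 - 2*z))/2
 h(z) = 3*sqrt(6)*sqrt(-1/(C1 - 2*z))/2


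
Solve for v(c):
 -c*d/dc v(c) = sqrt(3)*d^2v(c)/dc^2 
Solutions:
 v(c) = C1 + C2*erf(sqrt(2)*3^(3/4)*c/6)


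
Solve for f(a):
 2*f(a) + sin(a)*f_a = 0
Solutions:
 f(a) = C1*(cos(a) + 1)/(cos(a) - 1)


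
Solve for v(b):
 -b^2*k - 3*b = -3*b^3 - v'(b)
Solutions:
 v(b) = C1 - 3*b^4/4 + b^3*k/3 + 3*b^2/2


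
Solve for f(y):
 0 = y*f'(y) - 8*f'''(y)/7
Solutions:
 f(y) = C1 + Integral(C2*airyai(7^(1/3)*y/2) + C3*airybi(7^(1/3)*y/2), y)


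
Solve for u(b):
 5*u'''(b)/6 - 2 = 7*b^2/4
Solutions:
 u(b) = C1 + C2*b + C3*b^2 + 7*b^5/200 + 2*b^3/5


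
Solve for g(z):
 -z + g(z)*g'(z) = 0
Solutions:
 g(z) = -sqrt(C1 + z^2)
 g(z) = sqrt(C1 + z^2)


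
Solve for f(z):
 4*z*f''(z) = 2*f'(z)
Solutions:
 f(z) = C1 + C2*z^(3/2)


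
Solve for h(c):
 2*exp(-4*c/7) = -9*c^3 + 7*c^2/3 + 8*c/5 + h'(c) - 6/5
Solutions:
 h(c) = C1 + 9*c^4/4 - 7*c^3/9 - 4*c^2/5 + 6*c/5 - 7*exp(-4*c/7)/2


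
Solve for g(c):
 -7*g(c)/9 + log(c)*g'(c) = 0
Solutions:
 g(c) = C1*exp(7*li(c)/9)


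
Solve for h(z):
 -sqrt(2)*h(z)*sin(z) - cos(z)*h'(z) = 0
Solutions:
 h(z) = C1*cos(z)^(sqrt(2))


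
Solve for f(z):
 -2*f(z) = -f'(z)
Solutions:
 f(z) = C1*exp(2*z)


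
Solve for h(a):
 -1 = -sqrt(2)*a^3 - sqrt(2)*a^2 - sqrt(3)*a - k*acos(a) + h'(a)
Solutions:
 h(a) = C1 + sqrt(2)*a^4/4 + sqrt(2)*a^3/3 + sqrt(3)*a^2/2 - a + k*(a*acos(a) - sqrt(1 - a^2))


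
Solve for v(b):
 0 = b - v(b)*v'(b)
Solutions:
 v(b) = -sqrt(C1 + b^2)
 v(b) = sqrt(C1 + b^2)


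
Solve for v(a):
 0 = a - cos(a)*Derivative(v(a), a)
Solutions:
 v(a) = C1 + Integral(a/cos(a), a)


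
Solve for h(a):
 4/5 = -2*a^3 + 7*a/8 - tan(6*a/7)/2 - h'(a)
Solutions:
 h(a) = C1 - a^4/2 + 7*a^2/16 - 4*a/5 + 7*log(cos(6*a/7))/12


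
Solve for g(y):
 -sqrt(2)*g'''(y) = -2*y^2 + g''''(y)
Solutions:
 g(y) = C1 + C2*y + C3*y^2 + C4*exp(-sqrt(2)*y) + sqrt(2)*y^5/60 - y^4/12 + sqrt(2)*y^3/6


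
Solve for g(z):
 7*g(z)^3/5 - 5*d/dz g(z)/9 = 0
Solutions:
 g(z) = -5*sqrt(2)*sqrt(-1/(C1 + 63*z))/2
 g(z) = 5*sqrt(2)*sqrt(-1/(C1 + 63*z))/2


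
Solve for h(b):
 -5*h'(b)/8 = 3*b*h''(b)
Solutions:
 h(b) = C1 + C2*b^(19/24)


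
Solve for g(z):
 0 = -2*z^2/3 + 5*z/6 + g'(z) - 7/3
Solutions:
 g(z) = C1 + 2*z^3/9 - 5*z^2/12 + 7*z/3


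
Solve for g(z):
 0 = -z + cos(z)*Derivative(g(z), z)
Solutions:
 g(z) = C1 + Integral(z/cos(z), z)


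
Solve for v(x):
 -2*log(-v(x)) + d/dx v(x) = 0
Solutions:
 -li(-v(x)) = C1 + 2*x


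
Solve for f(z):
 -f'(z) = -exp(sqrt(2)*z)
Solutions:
 f(z) = C1 + sqrt(2)*exp(sqrt(2)*z)/2


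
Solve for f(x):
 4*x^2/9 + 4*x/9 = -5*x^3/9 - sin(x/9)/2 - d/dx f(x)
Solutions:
 f(x) = C1 - 5*x^4/36 - 4*x^3/27 - 2*x^2/9 + 9*cos(x/9)/2


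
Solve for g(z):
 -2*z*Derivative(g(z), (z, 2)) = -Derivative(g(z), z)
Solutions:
 g(z) = C1 + C2*z^(3/2)


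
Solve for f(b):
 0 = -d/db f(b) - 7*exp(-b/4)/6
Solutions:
 f(b) = C1 + 14*exp(-b/4)/3


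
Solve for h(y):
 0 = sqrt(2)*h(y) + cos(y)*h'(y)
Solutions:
 h(y) = C1*(sin(y) - 1)^(sqrt(2)/2)/(sin(y) + 1)^(sqrt(2)/2)


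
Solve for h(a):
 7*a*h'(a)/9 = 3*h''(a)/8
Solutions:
 h(a) = C1 + C2*erfi(2*sqrt(21)*a/9)


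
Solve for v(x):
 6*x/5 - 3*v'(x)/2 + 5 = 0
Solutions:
 v(x) = C1 + 2*x^2/5 + 10*x/3


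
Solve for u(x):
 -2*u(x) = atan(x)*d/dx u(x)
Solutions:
 u(x) = C1*exp(-2*Integral(1/atan(x), x))


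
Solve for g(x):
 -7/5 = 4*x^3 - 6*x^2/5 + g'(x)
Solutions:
 g(x) = C1 - x^4 + 2*x^3/5 - 7*x/5


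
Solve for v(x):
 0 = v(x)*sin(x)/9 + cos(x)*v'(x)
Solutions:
 v(x) = C1*cos(x)^(1/9)


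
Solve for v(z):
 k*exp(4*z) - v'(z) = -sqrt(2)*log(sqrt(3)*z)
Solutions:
 v(z) = C1 + k*exp(4*z)/4 + sqrt(2)*z*log(z) + sqrt(2)*z*(-1 + log(3)/2)


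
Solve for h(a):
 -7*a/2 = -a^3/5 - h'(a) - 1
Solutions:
 h(a) = C1 - a^4/20 + 7*a^2/4 - a


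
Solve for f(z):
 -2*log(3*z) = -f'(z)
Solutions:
 f(z) = C1 + 2*z*log(z) - 2*z + z*log(9)


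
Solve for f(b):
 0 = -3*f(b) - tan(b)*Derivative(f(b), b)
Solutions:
 f(b) = C1/sin(b)^3


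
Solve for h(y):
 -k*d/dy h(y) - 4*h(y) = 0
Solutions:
 h(y) = C1*exp(-4*y/k)


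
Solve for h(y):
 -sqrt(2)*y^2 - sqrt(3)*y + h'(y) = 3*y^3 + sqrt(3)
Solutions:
 h(y) = C1 + 3*y^4/4 + sqrt(2)*y^3/3 + sqrt(3)*y^2/2 + sqrt(3)*y


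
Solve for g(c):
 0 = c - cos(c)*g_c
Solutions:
 g(c) = C1 + Integral(c/cos(c), c)


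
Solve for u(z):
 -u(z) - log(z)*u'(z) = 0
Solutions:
 u(z) = C1*exp(-li(z))


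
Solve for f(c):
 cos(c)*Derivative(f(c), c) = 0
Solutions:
 f(c) = C1


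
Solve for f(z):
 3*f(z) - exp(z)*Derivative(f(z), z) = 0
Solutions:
 f(z) = C1*exp(-3*exp(-z))


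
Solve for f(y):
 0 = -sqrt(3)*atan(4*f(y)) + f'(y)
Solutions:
 Integral(1/atan(4*_y), (_y, f(y))) = C1 + sqrt(3)*y


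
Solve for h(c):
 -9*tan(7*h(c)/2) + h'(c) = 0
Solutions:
 h(c) = -2*asin(C1*exp(63*c/2))/7 + 2*pi/7
 h(c) = 2*asin(C1*exp(63*c/2))/7


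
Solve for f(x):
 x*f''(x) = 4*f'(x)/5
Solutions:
 f(x) = C1 + C2*x^(9/5)


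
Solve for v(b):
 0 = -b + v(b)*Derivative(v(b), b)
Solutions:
 v(b) = -sqrt(C1 + b^2)
 v(b) = sqrt(C1 + b^2)


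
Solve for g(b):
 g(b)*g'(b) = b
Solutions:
 g(b) = -sqrt(C1 + b^2)
 g(b) = sqrt(C1 + b^2)


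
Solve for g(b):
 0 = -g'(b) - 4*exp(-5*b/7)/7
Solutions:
 g(b) = C1 + 4*exp(-5*b/7)/5


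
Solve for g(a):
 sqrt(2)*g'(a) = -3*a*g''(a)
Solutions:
 g(a) = C1 + C2*a^(1 - sqrt(2)/3)


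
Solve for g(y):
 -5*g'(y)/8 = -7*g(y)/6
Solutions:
 g(y) = C1*exp(28*y/15)


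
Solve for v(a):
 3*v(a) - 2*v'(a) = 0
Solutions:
 v(a) = C1*exp(3*a/2)


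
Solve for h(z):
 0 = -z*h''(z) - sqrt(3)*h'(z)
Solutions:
 h(z) = C1 + C2*z^(1 - sqrt(3))


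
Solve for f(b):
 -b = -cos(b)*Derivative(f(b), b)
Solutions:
 f(b) = C1 + Integral(b/cos(b), b)


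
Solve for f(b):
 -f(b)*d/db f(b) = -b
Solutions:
 f(b) = -sqrt(C1 + b^2)
 f(b) = sqrt(C1 + b^2)


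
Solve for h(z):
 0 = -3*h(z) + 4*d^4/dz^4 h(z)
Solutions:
 h(z) = C1*exp(-sqrt(2)*3^(1/4)*z/2) + C2*exp(sqrt(2)*3^(1/4)*z/2) + C3*sin(sqrt(2)*3^(1/4)*z/2) + C4*cos(sqrt(2)*3^(1/4)*z/2)


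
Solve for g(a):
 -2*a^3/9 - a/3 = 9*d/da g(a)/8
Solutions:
 g(a) = C1 - 4*a^4/81 - 4*a^2/27


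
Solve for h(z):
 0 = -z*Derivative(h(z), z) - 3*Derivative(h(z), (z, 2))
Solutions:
 h(z) = C1 + C2*erf(sqrt(6)*z/6)


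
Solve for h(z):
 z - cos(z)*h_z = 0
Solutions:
 h(z) = C1 + Integral(z/cos(z), z)


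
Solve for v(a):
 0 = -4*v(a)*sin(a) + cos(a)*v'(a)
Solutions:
 v(a) = C1/cos(a)^4


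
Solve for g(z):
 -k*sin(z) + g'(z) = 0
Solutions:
 g(z) = C1 - k*cos(z)


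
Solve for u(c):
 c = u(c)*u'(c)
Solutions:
 u(c) = -sqrt(C1 + c^2)
 u(c) = sqrt(C1 + c^2)


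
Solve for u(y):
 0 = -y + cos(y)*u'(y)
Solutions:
 u(y) = C1 + Integral(y/cos(y), y)


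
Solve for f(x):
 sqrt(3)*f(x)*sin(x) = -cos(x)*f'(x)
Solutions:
 f(x) = C1*cos(x)^(sqrt(3))


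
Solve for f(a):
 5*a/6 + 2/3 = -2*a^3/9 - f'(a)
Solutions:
 f(a) = C1 - a^4/18 - 5*a^2/12 - 2*a/3


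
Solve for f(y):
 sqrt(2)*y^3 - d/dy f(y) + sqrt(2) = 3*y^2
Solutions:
 f(y) = C1 + sqrt(2)*y^4/4 - y^3 + sqrt(2)*y


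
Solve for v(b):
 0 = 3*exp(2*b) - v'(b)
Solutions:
 v(b) = C1 + 3*exp(2*b)/2


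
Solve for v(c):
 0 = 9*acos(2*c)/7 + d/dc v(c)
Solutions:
 v(c) = C1 - 9*c*acos(2*c)/7 + 9*sqrt(1 - 4*c^2)/14


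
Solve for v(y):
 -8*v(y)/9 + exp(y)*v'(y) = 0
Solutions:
 v(y) = C1*exp(-8*exp(-y)/9)


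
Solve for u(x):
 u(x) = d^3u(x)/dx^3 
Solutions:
 u(x) = C3*exp(x) + (C1*sin(sqrt(3)*x/2) + C2*cos(sqrt(3)*x/2))*exp(-x/2)


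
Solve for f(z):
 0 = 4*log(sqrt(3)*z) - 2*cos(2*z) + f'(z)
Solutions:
 f(z) = C1 - 4*z*log(z) - 2*z*log(3) + 4*z + sin(2*z)


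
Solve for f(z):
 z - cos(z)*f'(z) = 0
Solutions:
 f(z) = C1 + Integral(z/cos(z), z)


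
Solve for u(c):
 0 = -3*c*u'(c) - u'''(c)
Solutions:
 u(c) = C1 + Integral(C2*airyai(-3^(1/3)*c) + C3*airybi(-3^(1/3)*c), c)


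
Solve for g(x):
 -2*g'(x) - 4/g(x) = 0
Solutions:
 g(x) = -sqrt(C1 - 4*x)
 g(x) = sqrt(C1 - 4*x)


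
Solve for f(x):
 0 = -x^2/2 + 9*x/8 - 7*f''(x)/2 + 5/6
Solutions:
 f(x) = C1 + C2*x - x^4/84 + 3*x^3/56 + 5*x^2/42


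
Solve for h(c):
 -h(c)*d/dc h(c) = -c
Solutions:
 h(c) = -sqrt(C1 + c^2)
 h(c) = sqrt(C1 + c^2)


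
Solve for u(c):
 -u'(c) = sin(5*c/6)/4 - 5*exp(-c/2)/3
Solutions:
 u(c) = C1 + 3*cos(5*c/6)/10 - 10*exp(-c/2)/3


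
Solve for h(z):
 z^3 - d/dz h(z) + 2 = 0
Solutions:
 h(z) = C1 + z^4/4 + 2*z


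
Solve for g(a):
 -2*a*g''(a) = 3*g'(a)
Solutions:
 g(a) = C1 + C2/sqrt(a)


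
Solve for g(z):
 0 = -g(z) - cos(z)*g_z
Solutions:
 g(z) = C1*sqrt(sin(z) - 1)/sqrt(sin(z) + 1)


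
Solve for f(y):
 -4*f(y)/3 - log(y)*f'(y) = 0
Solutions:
 f(y) = C1*exp(-4*li(y)/3)


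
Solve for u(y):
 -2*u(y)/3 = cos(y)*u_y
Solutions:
 u(y) = C1*(sin(y) - 1)^(1/3)/(sin(y) + 1)^(1/3)


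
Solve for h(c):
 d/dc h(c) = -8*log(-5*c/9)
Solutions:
 h(c) = C1 - 8*c*log(-c) + 8*c*(-log(5) + 1 + 2*log(3))


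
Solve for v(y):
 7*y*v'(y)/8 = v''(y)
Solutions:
 v(y) = C1 + C2*erfi(sqrt(7)*y/4)


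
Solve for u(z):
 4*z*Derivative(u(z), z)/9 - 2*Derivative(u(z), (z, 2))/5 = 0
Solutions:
 u(z) = C1 + C2*erfi(sqrt(5)*z/3)


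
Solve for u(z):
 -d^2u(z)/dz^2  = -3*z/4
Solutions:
 u(z) = C1 + C2*z + z^3/8


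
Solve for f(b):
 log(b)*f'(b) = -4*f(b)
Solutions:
 f(b) = C1*exp(-4*li(b))


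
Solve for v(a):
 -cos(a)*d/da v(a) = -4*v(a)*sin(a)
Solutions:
 v(a) = C1/cos(a)^4


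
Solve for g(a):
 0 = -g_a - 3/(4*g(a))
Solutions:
 g(a) = -sqrt(C1 - 6*a)/2
 g(a) = sqrt(C1 - 6*a)/2


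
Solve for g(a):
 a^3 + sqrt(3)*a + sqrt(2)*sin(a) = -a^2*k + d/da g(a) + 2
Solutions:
 g(a) = C1 + a^4/4 + a^3*k/3 + sqrt(3)*a^2/2 - 2*a - sqrt(2)*cos(a)


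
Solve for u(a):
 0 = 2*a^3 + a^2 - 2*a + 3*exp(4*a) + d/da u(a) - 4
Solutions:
 u(a) = C1 - a^4/2 - a^3/3 + a^2 + 4*a - 3*exp(4*a)/4


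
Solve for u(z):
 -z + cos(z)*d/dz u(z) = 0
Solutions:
 u(z) = C1 + Integral(z/cos(z), z)


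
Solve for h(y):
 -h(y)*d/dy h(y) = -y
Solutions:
 h(y) = -sqrt(C1 + y^2)
 h(y) = sqrt(C1 + y^2)


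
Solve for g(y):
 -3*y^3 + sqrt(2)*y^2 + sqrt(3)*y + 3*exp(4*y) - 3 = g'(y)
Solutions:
 g(y) = C1 - 3*y^4/4 + sqrt(2)*y^3/3 + sqrt(3)*y^2/2 - 3*y + 3*exp(4*y)/4


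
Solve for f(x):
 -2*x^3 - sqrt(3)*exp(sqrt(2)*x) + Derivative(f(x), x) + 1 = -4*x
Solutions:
 f(x) = C1 + x^4/2 - 2*x^2 - x + sqrt(6)*exp(sqrt(2)*x)/2


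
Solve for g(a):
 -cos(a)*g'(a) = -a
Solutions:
 g(a) = C1 + Integral(a/cos(a), a)


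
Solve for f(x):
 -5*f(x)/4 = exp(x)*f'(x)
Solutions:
 f(x) = C1*exp(5*exp(-x)/4)


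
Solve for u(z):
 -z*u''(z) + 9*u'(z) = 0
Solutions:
 u(z) = C1 + C2*z^10


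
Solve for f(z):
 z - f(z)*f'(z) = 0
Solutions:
 f(z) = -sqrt(C1 + z^2)
 f(z) = sqrt(C1 + z^2)


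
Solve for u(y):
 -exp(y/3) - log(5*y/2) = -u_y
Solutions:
 u(y) = C1 + y*log(y) + y*(-1 - log(2) + log(5)) + 3*exp(y/3)


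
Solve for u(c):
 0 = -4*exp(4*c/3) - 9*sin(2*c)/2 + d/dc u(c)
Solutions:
 u(c) = C1 + 3*exp(4*c/3) - 9*cos(2*c)/4


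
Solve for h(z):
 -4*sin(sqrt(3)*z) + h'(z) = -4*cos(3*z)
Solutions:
 h(z) = C1 - 4*sin(3*z)/3 - 4*sqrt(3)*cos(sqrt(3)*z)/3


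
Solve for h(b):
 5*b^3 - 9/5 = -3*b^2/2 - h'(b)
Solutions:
 h(b) = C1 - 5*b^4/4 - b^3/2 + 9*b/5


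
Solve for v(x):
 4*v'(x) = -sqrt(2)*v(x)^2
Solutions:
 v(x) = 4/(C1 + sqrt(2)*x)


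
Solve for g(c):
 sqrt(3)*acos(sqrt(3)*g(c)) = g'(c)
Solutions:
 Integral(1/acos(sqrt(3)*_y), (_y, g(c))) = C1 + sqrt(3)*c


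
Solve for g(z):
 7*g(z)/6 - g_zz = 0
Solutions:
 g(z) = C1*exp(-sqrt(42)*z/6) + C2*exp(sqrt(42)*z/6)


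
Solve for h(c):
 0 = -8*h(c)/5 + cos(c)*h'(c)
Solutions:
 h(c) = C1*(sin(c) + 1)^(4/5)/(sin(c) - 1)^(4/5)


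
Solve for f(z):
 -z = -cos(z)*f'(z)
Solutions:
 f(z) = C1 + Integral(z/cos(z), z)


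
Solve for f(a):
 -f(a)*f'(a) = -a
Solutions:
 f(a) = -sqrt(C1 + a^2)
 f(a) = sqrt(C1 + a^2)


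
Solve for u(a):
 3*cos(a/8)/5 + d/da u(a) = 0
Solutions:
 u(a) = C1 - 24*sin(a/8)/5


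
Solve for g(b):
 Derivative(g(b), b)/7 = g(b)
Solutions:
 g(b) = C1*exp(7*b)


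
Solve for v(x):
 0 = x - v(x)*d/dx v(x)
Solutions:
 v(x) = -sqrt(C1 + x^2)
 v(x) = sqrt(C1 + x^2)


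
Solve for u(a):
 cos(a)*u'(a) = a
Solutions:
 u(a) = C1 + Integral(a/cos(a), a)


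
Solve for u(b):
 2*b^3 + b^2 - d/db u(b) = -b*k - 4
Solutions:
 u(b) = C1 + b^4/2 + b^3/3 + b^2*k/2 + 4*b


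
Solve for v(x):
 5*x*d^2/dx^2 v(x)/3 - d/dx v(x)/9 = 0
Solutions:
 v(x) = C1 + C2*x^(16/15)


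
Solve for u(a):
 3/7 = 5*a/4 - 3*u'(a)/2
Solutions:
 u(a) = C1 + 5*a^2/12 - 2*a/7


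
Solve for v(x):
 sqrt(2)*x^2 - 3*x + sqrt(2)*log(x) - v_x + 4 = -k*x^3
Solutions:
 v(x) = C1 + k*x^4/4 + sqrt(2)*x^3/3 - 3*x^2/2 + sqrt(2)*x*log(x) - sqrt(2)*x + 4*x


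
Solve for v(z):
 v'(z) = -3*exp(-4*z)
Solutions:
 v(z) = C1 + 3*exp(-4*z)/4


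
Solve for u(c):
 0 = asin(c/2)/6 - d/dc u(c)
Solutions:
 u(c) = C1 + c*asin(c/2)/6 + sqrt(4 - c^2)/6


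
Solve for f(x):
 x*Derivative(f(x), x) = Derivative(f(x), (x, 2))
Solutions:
 f(x) = C1 + C2*erfi(sqrt(2)*x/2)


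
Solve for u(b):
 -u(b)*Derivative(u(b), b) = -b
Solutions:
 u(b) = -sqrt(C1 + b^2)
 u(b) = sqrt(C1 + b^2)


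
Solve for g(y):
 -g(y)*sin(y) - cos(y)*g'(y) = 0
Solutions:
 g(y) = C1*cos(y)


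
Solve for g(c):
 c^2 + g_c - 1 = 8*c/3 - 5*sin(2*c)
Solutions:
 g(c) = C1 - c^3/3 + 4*c^2/3 + c + 5*cos(2*c)/2


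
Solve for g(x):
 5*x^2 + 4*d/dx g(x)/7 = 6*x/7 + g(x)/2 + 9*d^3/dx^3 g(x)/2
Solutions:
 g(x) = C1*exp(x*(16*882^(1/3)/(sqrt(1707321) + 1323)^(1/3) + 84^(1/3)*(sqrt(1707321) + 1323)^(1/3))/252)*sin(3^(1/6)*x*(-28^(1/3)*3^(2/3)*(sqrt(1707321) + 1323)^(1/3) + 48*98^(1/3)/(sqrt(1707321) + 1323)^(1/3))/252) + C2*exp(x*(16*882^(1/3)/(sqrt(1707321) + 1323)^(1/3) + 84^(1/3)*(sqrt(1707321) + 1323)^(1/3))/252)*cos(3^(1/6)*x*(-28^(1/3)*3^(2/3)*(sqrt(1707321) + 1323)^(1/3) + 48*98^(1/3)/(sqrt(1707321) + 1323)^(1/3))/252) + C3*exp(-x*(16*882^(1/3)/(sqrt(1707321) + 1323)^(1/3) + 84^(1/3)*(sqrt(1707321) + 1323)^(1/3))/126) + 10*x^2 + 148*x/7 + 1184/49


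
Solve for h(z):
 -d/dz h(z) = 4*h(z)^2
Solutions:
 h(z) = 1/(C1 + 4*z)


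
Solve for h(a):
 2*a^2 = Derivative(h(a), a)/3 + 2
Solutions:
 h(a) = C1 + 2*a^3 - 6*a


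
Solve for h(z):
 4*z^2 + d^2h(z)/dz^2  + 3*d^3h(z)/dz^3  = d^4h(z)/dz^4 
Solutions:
 h(z) = C1 + C2*z + C3*exp(z*(3 - sqrt(13))/2) + C4*exp(z*(3 + sqrt(13))/2) - z^4/3 + 4*z^3 - 40*z^2


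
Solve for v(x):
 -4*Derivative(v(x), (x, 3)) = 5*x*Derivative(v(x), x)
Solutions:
 v(x) = C1 + Integral(C2*airyai(-10^(1/3)*x/2) + C3*airybi(-10^(1/3)*x/2), x)


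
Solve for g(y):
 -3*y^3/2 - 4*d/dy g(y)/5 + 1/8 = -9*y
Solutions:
 g(y) = C1 - 15*y^4/32 + 45*y^2/8 + 5*y/32


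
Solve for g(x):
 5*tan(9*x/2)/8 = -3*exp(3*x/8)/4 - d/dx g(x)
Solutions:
 g(x) = C1 - 2*exp(3*x/8) + 5*log(cos(9*x/2))/36


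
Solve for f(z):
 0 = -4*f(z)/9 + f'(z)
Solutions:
 f(z) = C1*exp(4*z/9)


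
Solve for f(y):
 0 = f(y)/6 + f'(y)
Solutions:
 f(y) = C1*exp(-y/6)


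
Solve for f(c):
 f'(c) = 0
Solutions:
 f(c) = C1


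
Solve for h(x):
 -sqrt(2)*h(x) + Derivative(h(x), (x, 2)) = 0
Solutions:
 h(x) = C1*exp(-2^(1/4)*x) + C2*exp(2^(1/4)*x)


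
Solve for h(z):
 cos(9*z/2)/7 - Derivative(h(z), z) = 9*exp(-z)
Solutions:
 h(z) = C1 + 2*sin(9*z/2)/63 + 9*exp(-z)


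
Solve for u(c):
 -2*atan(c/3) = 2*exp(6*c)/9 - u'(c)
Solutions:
 u(c) = C1 + 2*c*atan(c/3) + exp(6*c)/27 - 3*log(c^2 + 9)


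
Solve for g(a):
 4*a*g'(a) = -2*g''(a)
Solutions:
 g(a) = C1 + C2*erf(a)


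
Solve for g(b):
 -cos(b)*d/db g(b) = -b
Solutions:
 g(b) = C1 + Integral(b/cos(b), b)


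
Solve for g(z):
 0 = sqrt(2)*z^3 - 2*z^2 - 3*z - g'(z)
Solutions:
 g(z) = C1 + sqrt(2)*z^4/4 - 2*z^3/3 - 3*z^2/2


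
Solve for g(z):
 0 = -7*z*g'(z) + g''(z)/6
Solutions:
 g(z) = C1 + C2*erfi(sqrt(21)*z)


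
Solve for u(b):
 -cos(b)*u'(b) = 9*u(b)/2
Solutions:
 u(b) = C1*(sin(b) - 1)^(1/4)*(sin(b)^2 - 2*sin(b) + 1)/((sin(b) + 1)^(1/4)*(sin(b)^2 + 2*sin(b) + 1))


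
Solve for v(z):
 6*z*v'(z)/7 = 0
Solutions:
 v(z) = C1


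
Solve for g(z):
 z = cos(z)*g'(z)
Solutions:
 g(z) = C1 + Integral(z/cos(z), z)


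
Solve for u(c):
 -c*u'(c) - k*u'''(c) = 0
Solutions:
 u(c) = C1 + Integral(C2*airyai(c*(-1/k)^(1/3)) + C3*airybi(c*(-1/k)^(1/3)), c)


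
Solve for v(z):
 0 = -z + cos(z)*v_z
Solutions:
 v(z) = C1 + Integral(z/cos(z), z)


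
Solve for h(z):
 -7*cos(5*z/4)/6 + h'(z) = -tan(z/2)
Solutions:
 h(z) = C1 + 2*log(cos(z/2)) + 14*sin(5*z/4)/15


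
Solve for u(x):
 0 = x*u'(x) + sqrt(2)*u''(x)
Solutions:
 u(x) = C1 + C2*erf(2^(1/4)*x/2)


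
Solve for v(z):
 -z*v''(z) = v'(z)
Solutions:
 v(z) = C1 + C2*log(z)


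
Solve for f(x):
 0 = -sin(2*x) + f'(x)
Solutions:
 f(x) = C1 - cos(2*x)/2


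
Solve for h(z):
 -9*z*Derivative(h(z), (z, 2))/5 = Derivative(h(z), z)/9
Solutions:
 h(z) = C1 + C2*z^(76/81)


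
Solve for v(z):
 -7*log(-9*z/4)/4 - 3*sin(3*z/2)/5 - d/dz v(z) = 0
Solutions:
 v(z) = C1 - 7*z*log(-z)/4 - 4*z*log(3) + z*log(6)/2 + 7*z/4 + 3*z*log(2) + 2*cos(3*z/2)/5


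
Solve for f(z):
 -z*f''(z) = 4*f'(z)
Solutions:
 f(z) = C1 + C2/z^3


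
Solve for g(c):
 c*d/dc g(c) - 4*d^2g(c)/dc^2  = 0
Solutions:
 g(c) = C1 + C2*erfi(sqrt(2)*c/4)


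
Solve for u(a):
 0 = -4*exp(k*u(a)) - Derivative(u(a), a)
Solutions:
 u(a) = Piecewise((log(1/(C1*k + 4*a*k))/k, Ne(k, 0)), (nan, True))
 u(a) = Piecewise((C1 - 4*a, Eq(k, 0)), (nan, True))


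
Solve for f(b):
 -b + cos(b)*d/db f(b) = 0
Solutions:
 f(b) = C1 + Integral(b/cos(b), b)


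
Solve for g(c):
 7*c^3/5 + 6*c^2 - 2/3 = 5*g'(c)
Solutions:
 g(c) = C1 + 7*c^4/100 + 2*c^3/5 - 2*c/15


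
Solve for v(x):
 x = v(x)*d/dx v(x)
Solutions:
 v(x) = -sqrt(C1 + x^2)
 v(x) = sqrt(C1 + x^2)


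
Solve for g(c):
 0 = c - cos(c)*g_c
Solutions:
 g(c) = C1 + Integral(c/cos(c), c)


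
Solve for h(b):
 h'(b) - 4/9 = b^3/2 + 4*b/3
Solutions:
 h(b) = C1 + b^4/8 + 2*b^2/3 + 4*b/9


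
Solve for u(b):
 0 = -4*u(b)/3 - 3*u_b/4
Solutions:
 u(b) = C1*exp(-16*b/9)


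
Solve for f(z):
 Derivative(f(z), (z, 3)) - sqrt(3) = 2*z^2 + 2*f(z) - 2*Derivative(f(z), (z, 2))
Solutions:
 f(z) = C1*exp(-z*(4/(3*sqrt(33) + 19)^(1/3) + (3*sqrt(33) + 19)^(1/3) + 4)/6)*sin(sqrt(3)*z*(-(3*sqrt(33) + 19)^(1/3) + 4/(3*sqrt(33) + 19)^(1/3))/6) + C2*exp(-z*(4/(3*sqrt(33) + 19)^(1/3) + (3*sqrt(33) + 19)^(1/3) + 4)/6)*cos(sqrt(3)*z*(-(3*sqrt(33) + 19)^(1/3) + 4/(3*sqrt(33) + 19)^(1/3))/6) + C3*exp(z*(-2 + 4/(3*sqrt(33) + 19)^(1/3) + (3*sqrt(33) + 19)^(1/3))/3) - z^2 - 2 - sqrt(3)/2


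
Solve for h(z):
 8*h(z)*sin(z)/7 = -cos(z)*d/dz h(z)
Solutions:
 h(z) = C1*cos(z)^(8/7)


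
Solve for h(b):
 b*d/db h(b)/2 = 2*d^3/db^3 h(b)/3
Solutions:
 h(b) = C1 + Integral(C2*airyai(6^(1/3)*b/2) + C3*airybi(6^(1/3)*b/2), b)


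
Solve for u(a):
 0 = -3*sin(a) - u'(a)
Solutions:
 u(a) = C1 + 3*cos(a)


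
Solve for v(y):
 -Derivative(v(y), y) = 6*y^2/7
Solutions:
 v(y) = C1 - 2*y^3/7


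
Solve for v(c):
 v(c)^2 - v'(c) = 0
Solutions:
 v(c) = -1/(C1 + c)


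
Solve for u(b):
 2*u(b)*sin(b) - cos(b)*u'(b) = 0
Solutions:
 u(b) = C1/cos(b)^2


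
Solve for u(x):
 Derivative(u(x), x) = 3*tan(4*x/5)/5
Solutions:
 u(x) = C1 - 3*log(cos(4*x/5))/4


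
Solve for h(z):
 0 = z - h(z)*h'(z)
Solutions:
 h(z) = -sqrt(C1 + z^2)
 h(z) = sqrt(C1 + z^2)


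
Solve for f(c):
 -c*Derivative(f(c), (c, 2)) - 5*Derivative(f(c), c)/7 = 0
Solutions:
 f(c) = C1 + C2*c^(2/7)


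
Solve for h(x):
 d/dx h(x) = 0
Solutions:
 h(x) = C1


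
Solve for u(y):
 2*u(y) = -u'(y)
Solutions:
 u(y) = C1*exp(-2*y)


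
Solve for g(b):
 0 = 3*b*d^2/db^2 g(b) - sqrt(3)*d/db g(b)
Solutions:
 g(b) = C1 + C2*b^(sqrt(3)/3 + 1)


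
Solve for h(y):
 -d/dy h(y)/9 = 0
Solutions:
 h(y) = C1


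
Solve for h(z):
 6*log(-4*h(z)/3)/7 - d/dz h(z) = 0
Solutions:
 -7*Integral(1/(log(-_y) - log(3) + 2*log(2)), (_y, h(z)))/6 = C1 - z


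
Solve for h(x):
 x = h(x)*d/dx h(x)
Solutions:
 h(x) = -sqrt(C1 + x^2)
 h(x) = sqrt(C1 + x^2)


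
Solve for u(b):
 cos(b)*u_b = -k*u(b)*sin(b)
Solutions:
 u(b) = C1*exp(k*log(cos(b)))


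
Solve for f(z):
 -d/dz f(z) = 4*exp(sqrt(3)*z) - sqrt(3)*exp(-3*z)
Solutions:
 f(z) = C1 - 4*sqrt(3)*exp(sqrt(3)*z)/3 - sqrt(3)*exp(-3*z)/3


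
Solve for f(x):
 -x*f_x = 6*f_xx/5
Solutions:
 f(x) = C1 + C2*erf(sqrt(15)*x/6)


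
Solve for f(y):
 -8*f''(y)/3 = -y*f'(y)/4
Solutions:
 f(y) = C1 + C2*erfi(sqrt(3)*y/8)


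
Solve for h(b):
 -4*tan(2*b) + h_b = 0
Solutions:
 h(b) = C1 - 2*log(cos(2*b))


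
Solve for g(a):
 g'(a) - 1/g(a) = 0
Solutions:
 g(a) = -sqrt(C1 + 2*a)
 g(a) = sqrt(C1 + 2*a)


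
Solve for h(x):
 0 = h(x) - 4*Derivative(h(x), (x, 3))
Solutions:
 h(x) = C3*exp(2^(1/3)*x/2) + (C1*sin(2^(1/3)*sqrt(3)*x/4) + C2*cos(2^(1/3)*sqrt(3)*x/4))*exp(-2^(1/3)*x/4)


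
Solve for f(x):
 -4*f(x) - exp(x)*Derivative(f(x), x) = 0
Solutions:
 f(x) = C1*exp(4*exp(-x))


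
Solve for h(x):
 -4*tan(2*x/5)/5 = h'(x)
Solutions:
 h(x) = C1 + 2*log(cos(2*x/5))


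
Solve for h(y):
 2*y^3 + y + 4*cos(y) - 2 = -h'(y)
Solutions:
 h(y) = C1 - y^4/2 - y^2/2 + 2*y - 4*sin(y)


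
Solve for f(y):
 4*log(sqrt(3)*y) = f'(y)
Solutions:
 f(y) = C1 + 4*y*log(y) - 4*y + y*log(9)


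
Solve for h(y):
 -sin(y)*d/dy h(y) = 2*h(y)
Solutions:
 h(y) = C1*(cos(y) + 1)/(cos(y) - 1)


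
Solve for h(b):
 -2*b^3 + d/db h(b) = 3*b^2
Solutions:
 h(b) = C1 + b^4/2 + b^3


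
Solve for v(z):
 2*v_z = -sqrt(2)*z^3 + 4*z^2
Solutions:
 v(z) = C1 - sqrt(2)*z^4/8 + 2*z^3/3


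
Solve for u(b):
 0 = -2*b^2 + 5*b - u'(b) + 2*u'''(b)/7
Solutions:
 u(b) = C1 + C2*exp(-sqrt(14)*b/2) + C3*exp(sqrt(14)*b/2) - 2*b^3/3 + 5*b^2/2 - 8*b/7


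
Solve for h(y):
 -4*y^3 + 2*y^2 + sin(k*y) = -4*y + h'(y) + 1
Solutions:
 h(y) = C1 - y^4 + 2*y^3/3 + 2*y^2 - y - cos(k*y)/k


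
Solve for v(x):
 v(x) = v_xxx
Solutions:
 v(x) = C3*exp(x) + (C1*sin(sqrt(3)*x/2) + C2*cos(sqrt(3)*x/2))*exp(-x/2)


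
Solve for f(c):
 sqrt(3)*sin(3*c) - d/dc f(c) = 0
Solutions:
 f(c) = C1 - sqrt(3)*cos(3*c)/3


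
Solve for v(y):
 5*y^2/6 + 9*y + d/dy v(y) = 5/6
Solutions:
 v(y) = C1 - 5*y^3/18 - 9*y^2/2 + 5*y/6


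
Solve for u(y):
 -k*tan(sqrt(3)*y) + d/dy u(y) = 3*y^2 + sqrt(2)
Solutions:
 u(y) = C1 - sqrt(3)*k*log(cos(sqrt(3)*y))/3 + y^3 + sqrt(2)*y


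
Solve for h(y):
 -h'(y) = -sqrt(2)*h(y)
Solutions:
 h(y) = C1*exp(sqrt(2)*y)


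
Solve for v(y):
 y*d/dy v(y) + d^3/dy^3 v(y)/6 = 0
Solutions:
 v(y) = C1 + Integral(C2*airyai(-6^(1/3)*y) + C3*airybi(-6^(1/3)*y), y)


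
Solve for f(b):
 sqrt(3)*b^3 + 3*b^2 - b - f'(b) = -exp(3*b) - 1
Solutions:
 f(b) = C1 + sqrt(3)*b^4/4 + b^3 - b^2/2 + b + exp(3*b)/3


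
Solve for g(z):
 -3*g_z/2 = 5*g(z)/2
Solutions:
 g(z) = C1*exp(-5*z/3)


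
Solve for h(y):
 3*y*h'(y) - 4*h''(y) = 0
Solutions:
 h(y) = C1 + C2*erfi(sqrt(6)*y/4)


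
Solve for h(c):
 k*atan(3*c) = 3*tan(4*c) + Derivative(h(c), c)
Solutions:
 h(c) = C1 + k*(c*atan(3*c) - log(9*c^2 + 1)/6) + 3*log(cos(4*c))/4


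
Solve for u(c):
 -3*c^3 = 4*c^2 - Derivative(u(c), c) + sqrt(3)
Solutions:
 u(c) = C1 + 3*c^4/4 + 4*c^3/3 + sqrt(3)*c


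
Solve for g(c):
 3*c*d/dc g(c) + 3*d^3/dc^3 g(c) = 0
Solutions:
 g(c) = C1 + Integral(C2*airyai(-c) + C3*airybi(-c), c)


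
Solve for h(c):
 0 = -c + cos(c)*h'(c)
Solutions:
 h(c) = C1 + Integral(c/cos(c), c)


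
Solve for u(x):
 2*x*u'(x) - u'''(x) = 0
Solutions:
 u(x) = C1 + Integral(C2*airyai(2^(1/3)*x) + C3*airybi(2^(1/3)*x), x)


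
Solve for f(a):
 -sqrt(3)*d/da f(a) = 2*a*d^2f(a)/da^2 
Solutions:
 f(a) = C1 + C2*a^(1 - sqrt(3)/2)


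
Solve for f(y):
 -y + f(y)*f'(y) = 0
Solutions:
 f(y) = -sqrt(C1 + y^2)
 f(y) = sqrt(C1 + y^2)


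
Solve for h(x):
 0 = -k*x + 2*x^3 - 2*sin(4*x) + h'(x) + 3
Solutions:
 h(x) = C1 + k*x^2/2 - x^4/2 - 3*x - cos(4*x)/2


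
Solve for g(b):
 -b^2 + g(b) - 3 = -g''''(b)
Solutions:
 g(b) = b^2 + (C1*sin(sqrt(2)*b/2) + C2*cos(sqrt(2)*b/2))*exp(-sqrt(2)*b/2) + (C3*sin(sqrt(2)*b/2) + C4*cos(sqrt(2)*b/2))*exp(sqrt(2)*b/2) + 3


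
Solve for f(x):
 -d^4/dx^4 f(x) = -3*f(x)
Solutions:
 f(x) = C1*exp(-3^(1/4)*x) + C2*exp(3^(1/4)*x) + C3*sin(3^(1/4)*x) + C4*cos(3^(1/4)*x)


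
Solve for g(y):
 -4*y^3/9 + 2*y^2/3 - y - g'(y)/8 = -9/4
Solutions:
 g(y) = C1 - 8*y^4/9 + 16*y^3/9 - 4*y^2 + 18*y


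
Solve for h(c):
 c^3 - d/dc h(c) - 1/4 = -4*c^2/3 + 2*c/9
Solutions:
 h(c) = C1 + c^4/4 + 4*c^3/9 - c^2/9 - c/4


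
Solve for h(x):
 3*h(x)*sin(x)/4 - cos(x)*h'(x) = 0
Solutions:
 h(x) = C1/cos(x)^(3/4)


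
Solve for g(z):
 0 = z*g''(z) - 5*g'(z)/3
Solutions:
 g(z) = C1 + C2*z^(8/3)


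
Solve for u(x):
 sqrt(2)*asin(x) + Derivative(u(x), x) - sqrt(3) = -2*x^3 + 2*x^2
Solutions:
 u(x) = C1 - x^4/2 + 2*x^3/3 + sqrt(3)*x - sqrt(2)*(x*asin(x) + sqrt(1 - x^2))


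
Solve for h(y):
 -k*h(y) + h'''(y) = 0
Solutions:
 h(y) = C1*exp(k^(1/3)*y) + C2*exp(k^(1/3)*y*(-1 + sqrt(3)*I)/2) + C3*exp(-k^(1/3)*y*(1 + sqrt(3)*I)/2)


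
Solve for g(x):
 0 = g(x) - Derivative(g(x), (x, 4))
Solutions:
 g(x) = C1*exp(-x) + C2*exp(x) + C3*sin(x) + C4*cos(x)


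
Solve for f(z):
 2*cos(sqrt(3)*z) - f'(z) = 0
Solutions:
 f(z) = C1 + 2*sqrt(3)*sin(sqrt(3)*z)/3


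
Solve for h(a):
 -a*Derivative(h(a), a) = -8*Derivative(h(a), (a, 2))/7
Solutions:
 h(a) = C1 + C2*erfi(sqrt(7)*a/4)


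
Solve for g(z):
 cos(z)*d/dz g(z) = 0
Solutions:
 g(z) = C1


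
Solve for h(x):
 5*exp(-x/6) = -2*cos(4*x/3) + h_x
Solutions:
 h(x) = C1 + 3*sin(4*x/3)/2 - 30*exp(-x/6)


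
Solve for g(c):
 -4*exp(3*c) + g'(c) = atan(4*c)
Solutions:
 g(c) = C1 + c*atan(4*c) + 4*exp(3*c)/3 - log(16*c^2 + 1)/8


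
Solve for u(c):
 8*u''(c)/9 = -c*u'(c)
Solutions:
 u(c) = C1 + C2*erf(3*c/4)


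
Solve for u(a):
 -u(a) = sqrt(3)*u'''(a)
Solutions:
 u(a) = C3*exp(-3^(5/6)*a/3) + (C1*sin(3^(1/3)*a/2) + C2*cos(3^(1/3)*a/2))*exp(3^(5/6)*a/6)


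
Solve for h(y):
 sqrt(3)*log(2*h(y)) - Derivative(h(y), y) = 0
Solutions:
 -sqrt(3)*Integral(1/(log(_y) + log(2)), (_y, h(y)))/3 = C1 - y


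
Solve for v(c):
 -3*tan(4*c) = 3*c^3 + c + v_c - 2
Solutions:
 v(c) = C1 - 3*c^4/4 - c^2/2 + 2*c + 3*log(cos(4*c))/4


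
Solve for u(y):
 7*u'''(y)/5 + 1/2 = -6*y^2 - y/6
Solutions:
 u(y) = C1 + C2*y + C3*y^2 - y^5/14 - 5*y^4/1008 - 5*y^3/84


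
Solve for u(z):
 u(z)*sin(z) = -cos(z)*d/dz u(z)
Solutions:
 u(z) = C1*cos(z)


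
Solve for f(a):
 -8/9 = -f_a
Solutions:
 f(a) = C1 + 8*a/9


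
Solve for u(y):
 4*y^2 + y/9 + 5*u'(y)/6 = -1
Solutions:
 u(y) = C1 - 8*y^3/5 - y^2/15 - 6*y/5


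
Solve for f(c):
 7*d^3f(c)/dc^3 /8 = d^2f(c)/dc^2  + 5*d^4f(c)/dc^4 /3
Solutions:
 f(c) = C1 + C2*c + (C3*sin(sqrt(3399)*c/80) + C4*cos(sqrt(3399)*c/80))*exp(21*c/80)


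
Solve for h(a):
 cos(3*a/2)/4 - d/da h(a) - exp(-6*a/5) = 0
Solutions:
 h(a) = C1 + sin(3*a/2)/6 + 5*exp(-6*a/5)/6


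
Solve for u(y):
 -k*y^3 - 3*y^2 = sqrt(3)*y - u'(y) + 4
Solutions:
 u(y) = C1 + k*y^4/4 + y^3 + sqrt(3)*y^2/2 + 4*y


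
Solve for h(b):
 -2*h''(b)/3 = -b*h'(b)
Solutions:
 h(b) = C1 + C2*erfi(sqrt(3)*b/2)


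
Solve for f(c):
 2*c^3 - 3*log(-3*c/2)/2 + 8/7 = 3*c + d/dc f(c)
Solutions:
 f(c) = C1 + c^4/2 - 3*c^2/2 - 3*c*log(-c)/2 + c*(-2*log(3) + log(2) + log(6)/2 + 37/14)


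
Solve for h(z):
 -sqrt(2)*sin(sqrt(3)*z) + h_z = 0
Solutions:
 h(z) = C1 - sqrt(6)*cos(sqrt(3)*z)/3


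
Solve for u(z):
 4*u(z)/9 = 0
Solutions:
 u(z) = 0


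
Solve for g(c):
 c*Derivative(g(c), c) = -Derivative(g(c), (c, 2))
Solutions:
 g(c) = C1 + C2*erf(sqrt(2)*c/2)


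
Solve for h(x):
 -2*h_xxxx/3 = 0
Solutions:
 h(x) = C1 + C2*x + C3*x^2 + C4*x^3


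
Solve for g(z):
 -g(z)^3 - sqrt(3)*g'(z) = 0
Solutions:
 g(z) = -sqrt(6)*sqrt(-1/(C1 - sqrt(3)*z))/2
 g(z) = sqrt(6)*sqrt(-1/(C1 - sqrt(3)*z))/2


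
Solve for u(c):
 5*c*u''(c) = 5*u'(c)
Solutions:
 u(c) = C1 + C2*c^2


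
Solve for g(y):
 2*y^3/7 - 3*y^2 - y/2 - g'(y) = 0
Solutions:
 g(y) = C1 + y^4/14 - y^3 - y^2/4


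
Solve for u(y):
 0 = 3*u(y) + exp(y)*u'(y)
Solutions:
 u(y) = C1*exp(3*exp(-y))


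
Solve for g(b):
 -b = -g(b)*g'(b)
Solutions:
 g(b) = -sqrt(C1 + b^2)
 g(b) = sqrt(C1 + b^2)


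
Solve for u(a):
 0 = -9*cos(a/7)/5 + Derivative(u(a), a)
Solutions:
 u(a) = C1 + 63*sin(a/7)/5


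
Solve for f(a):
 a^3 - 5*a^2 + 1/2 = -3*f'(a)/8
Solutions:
 f(a) = C1 - 2*a^4/3 + 40*a^3/9 - 4*a/3


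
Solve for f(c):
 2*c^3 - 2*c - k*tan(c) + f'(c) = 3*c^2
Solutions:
 f(c) = C1 - c^4/2 + c^3 + c^2 - k*log(cos(c))


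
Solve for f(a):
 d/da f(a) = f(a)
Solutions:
 f(a) = C1*exp(a)


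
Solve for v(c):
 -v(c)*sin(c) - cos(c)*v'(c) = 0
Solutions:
 v(c) = C1*cos(c)


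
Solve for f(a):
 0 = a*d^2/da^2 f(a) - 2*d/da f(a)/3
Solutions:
 f(a) = C1 + C2*a^(5/3)


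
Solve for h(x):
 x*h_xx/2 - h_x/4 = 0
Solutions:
 h(x) = C1 + C2*x^(3/2)


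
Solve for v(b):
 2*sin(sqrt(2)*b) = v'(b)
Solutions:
 v(b) = C1 - sqrt(2)*cos(sqrt(2)*b)


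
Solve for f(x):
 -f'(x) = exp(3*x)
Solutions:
 f(x) = C1 - exp(3*x)/3


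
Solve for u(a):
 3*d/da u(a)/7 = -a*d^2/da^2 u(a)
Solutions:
 u(a) = C1 + C2*a^(4/7)


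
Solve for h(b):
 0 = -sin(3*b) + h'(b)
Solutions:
 h(b) = C1 - cos(3*b)/3


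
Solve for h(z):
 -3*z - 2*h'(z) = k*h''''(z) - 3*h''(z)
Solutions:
 h(z) = C1 + C2*exp(-z*((sqrt((1 - 1/k)/k^2) + 1/k)^(1/3) + 1/(k*(sqrt((1 - 1/k)/k^2) + 1/k)^(1/3)))) + C3*exp(z*((sqrt((1 - 1/k)/k^2) + 1/k)^(1/3)/2 - sqrt(3)*I*(sqrt((1 - 1/k)/k^2) + 1/k)^(1/3)/2 - 2/(k*(-1 + sqrt(3)*I)*(sqrt((1 - 1/k)/k^2) + 1/k)^(1/3)))) + C4*exp(z*((sqrt((1 - 1/k)/k^2) + 1/k)^(1/3)/2 + sqrt(3)*I*(sqrt((1 - 1/k)/k^2) + 1/k)^(1/3)/2 + 2/(k*(1 + sqrt(3)*I)*(sqrt((1 - 1/k)/k^2) + 1/k)^(1/3)))) - 3*z^2/4 - 9*z/4


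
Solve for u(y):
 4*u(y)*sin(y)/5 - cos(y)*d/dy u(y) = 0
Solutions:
 u(y) = C1/cos(y)^(4/5)


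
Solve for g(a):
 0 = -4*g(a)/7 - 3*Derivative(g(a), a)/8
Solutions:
 g(a) = C1*exp(-32*a/21)


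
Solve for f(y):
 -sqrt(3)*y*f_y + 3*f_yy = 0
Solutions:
 f(y) = C1 + C2*erfi(sqrt(2)*3^(3/4)*y/6)


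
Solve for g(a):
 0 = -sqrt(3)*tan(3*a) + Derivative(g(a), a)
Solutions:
 g(a) = C1 - sqrt(3)*log(cos(3*a))/3


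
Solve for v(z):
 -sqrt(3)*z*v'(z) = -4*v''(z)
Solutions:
 v(z) = C1 + C2*erfi(sqrt(2)*3^(1/4)*z/4)


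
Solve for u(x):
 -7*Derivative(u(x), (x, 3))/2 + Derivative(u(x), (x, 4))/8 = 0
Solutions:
 u(x) = C1 + C2*x + C3*x^2 + C4*exp(28*x)


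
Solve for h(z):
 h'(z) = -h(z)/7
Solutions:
 h(z) = C1*exp(-z/7)


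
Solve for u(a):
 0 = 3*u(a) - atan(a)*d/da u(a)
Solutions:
 u(a) = C1*exp(3*Integral(1/atan(a), a))


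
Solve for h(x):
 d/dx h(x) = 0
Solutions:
 h(x) = C1


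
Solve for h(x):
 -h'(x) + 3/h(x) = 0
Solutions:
 h(x) = -sqrt(C1 + 6*x)
 h(x) = sqrt(C1 + 6*x)


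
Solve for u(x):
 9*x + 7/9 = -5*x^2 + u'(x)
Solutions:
 u(x) = C1 + 5*x^3/3 + 9*x^2/2 + 7*x/9


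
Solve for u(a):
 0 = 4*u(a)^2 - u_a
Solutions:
 u(a) = -1/(C1 + 4*a)


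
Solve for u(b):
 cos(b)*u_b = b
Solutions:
 u(b) = C1 + Integral(b/cos(b), b)


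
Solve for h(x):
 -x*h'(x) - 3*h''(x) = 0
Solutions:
 h(x) = C1 + C2*erf(sqrt(6)*x/6)


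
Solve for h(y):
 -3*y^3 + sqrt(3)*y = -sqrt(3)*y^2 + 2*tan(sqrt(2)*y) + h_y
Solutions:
 h(y) = C1 - 3*y^4/4 + sqrt(3)*y^3/3 + sqrt(3)*y^2/2 + sqrt(2)*log(cos(sqrt(2)*y))


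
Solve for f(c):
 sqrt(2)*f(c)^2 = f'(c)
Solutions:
 f(c) = -1/(C1 + sqrt(2)*c)


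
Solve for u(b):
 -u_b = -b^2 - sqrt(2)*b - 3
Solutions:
 u(b) = C1 + b^3/3 + sqrt(2)*b^2/2 + 3*b


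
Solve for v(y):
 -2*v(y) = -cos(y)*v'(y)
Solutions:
 v(y) = C1*(sin(y) + 1)/(sin(y) - 1)


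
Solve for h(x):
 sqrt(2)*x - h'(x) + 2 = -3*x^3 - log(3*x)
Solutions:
 h(x) = C1 + 3*x^4/4 + sqrt(2)*x^2/2 + x*log(x) + x + x*log(3)


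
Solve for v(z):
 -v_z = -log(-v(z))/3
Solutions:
 -li(-v(z)) = C1 + z/3


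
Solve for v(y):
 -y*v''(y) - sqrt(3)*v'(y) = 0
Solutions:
 v(y) = C1 + C2*y^(1 - sqrt(3))


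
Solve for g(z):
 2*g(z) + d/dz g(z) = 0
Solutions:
 g(z) = C1*exp(-2*z)


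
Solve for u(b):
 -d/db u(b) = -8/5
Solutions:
 u(b) = C1 + 8*b/5


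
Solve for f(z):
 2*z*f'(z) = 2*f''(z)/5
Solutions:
 f(z) = C1 + C2*erfi(sqrt(10)*z/2)


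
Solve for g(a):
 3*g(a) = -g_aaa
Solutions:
 g(a) = C3*exp(-3^(1/3)*a) + (C1*sin(3^(5/6)*a/2) + C2*cos(3^(5/6)*a/2))*exp(3^(1/3)*a/2)


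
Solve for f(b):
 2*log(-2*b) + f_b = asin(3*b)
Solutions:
 f(b) = C1 - 2*b*log(-b) + b*asin(3*b) - 2*b*log(2) + 2*b + sqrt(1 - 9*b^2)/3


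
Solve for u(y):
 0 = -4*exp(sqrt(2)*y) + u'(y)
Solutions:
 u(y) = C1 + 2*sqrt(2)*exp(sqrt(2)*y)


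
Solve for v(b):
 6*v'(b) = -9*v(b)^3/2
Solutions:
 v(b) = -sqrt(2)*sqrt(-1/(C1 - 3*b))
 v(b) = sqrt(2)*sqrt(-1/(C1 - 3*b))


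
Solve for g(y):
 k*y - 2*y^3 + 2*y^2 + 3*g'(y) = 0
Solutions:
 g(y) = C1 - k*y^2/6 + y^4/6 - 2*y^3/9


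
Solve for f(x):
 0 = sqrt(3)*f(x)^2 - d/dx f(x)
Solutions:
 f(x) = -1/(C1 + sqrt(3)*x)


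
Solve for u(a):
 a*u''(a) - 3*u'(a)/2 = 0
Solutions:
 u(a) = C1 + C2*a^(5/2)


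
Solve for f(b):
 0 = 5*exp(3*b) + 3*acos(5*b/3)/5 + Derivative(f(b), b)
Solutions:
 f(b) = C1 - 3*b*acos(5*b/3)/5 + 3*sqrt(9 - 25*b^2)/25 - 5*exp(3*b)/3


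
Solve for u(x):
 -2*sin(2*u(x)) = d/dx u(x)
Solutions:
 u(x) = pi - acos((-C1 - exp(8*x))/(C1 - exp(8*x)))/2
 u(x) = acos((-C1 - exp(8*x))/(C1 - exp(8*x)))/2


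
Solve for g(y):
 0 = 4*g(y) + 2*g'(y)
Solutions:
 g(y) = C1*exp(-2*y)


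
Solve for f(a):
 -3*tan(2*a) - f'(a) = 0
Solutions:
 f(a) = C1 + 3*log(cos(2*a))/2


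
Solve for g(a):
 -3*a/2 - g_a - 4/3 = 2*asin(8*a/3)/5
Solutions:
 g(a) = C1 - 3*a^2/4 - 2*a*asin(8*a/3)/5 - 4*a/3 - sqrt(9 - 64*a^2)/20


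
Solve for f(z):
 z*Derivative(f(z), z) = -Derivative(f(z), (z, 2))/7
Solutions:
 f(z) = C1 + C2*erf(sqrt(14)*z/2)


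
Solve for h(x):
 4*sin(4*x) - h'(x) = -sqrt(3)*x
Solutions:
 h(x) = C1 + sqrt(3)*x^2/2 - cos(4*x)


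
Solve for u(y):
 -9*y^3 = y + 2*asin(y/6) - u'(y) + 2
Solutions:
 u(y) = C1 + 9*y^4/4 + y^2/2 + 2*y*asin(y/6) + 2*y + 2*sqrt(36 - y^2)


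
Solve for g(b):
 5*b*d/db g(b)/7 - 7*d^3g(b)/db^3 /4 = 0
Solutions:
 g(b) = C1 + Integral(C2*airyai(140^(1/3)*b/7) + C3*airybi(140^(1/3)*b/7), b)


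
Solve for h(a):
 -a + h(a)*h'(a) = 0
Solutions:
 h(a) = -sqrt(C1 + a^2)
 h(a) = sqrt(C1 + a^2)
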